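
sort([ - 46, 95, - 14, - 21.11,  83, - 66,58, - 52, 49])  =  [ - 66 , - 52,-46,-21.11 , - 14,49, 58,83 , 95 ] 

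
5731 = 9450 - 3719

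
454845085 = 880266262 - 425421177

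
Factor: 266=2^1 * 7^1 *19^1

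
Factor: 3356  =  2^2*839^1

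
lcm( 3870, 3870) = 3870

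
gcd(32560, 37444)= 1628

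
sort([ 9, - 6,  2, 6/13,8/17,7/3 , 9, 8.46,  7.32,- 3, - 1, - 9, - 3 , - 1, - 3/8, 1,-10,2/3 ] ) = [ - 10, - 9,  -  6, - 3, - 3,-1, - 1, - 3/8,  6/13,8/17,2/3, 1,2, 7/3, 7.32,8.46,9,9 ]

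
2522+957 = 3479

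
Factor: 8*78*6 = 3744= 2^5*3^2*13^1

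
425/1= 425 = 425.00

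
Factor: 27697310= 2^1*5^1*491^1*5641^1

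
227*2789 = 633103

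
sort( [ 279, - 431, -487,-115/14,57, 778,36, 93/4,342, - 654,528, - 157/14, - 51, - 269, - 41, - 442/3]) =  [ - 654, - 487,  -  431, - 269, - 442/3,-51, - 41,  -  157/14, - 115/14, 93/4, 36, 57,279, 342, 528 , 778] 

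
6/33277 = 6/33277=0.00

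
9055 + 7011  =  16066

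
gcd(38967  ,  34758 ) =3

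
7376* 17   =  125392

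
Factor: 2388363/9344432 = 2^( - 4)*3^1* 584027^( - 1) *796121^1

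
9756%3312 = 3132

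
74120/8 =9265 = 9265.00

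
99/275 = 9/25=   0.36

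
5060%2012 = 1036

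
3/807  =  1/269 = 0.00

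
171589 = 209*821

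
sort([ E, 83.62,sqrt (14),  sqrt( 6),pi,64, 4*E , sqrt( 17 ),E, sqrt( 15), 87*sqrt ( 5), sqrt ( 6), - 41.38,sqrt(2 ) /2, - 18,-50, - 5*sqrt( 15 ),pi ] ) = [ - 50, - 41.38, - 5 * sqrt( 15 ), - 18,sqrt( 2)/2,sqrt (6), sqrt( 6 ),E,E,  pi,pi , sqrt(14),sqrt( 15 ) , sqrt ( 17),4*E,64,83.62,87*sqrt( 5 ) ]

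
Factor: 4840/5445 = 2^3 * 3^(-2) = 8/9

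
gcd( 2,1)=1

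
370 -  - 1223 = 1593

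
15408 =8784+6624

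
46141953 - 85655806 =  - 39513853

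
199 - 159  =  40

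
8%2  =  0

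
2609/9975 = 2609/9975 = 0.26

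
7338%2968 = 1402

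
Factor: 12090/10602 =65/57 =3^( - 1)*5^1*13^1 *19^(-1) 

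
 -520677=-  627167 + 106490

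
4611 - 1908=2703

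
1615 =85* 19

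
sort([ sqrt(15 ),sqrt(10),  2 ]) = [ 2,sqrt( 10 ),sqrt(15)]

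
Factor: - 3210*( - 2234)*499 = 2^2*3^1*5^1*107^1*499^1*1117^1 = 3578398860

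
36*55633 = 2002788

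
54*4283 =231282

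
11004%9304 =1700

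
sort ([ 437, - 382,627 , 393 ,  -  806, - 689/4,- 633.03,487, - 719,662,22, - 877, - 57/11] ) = [-877, - 806 , - 719  , - 633.03, - 382, - 689/4, - 57/11,  22,393,437,  487,627, 662]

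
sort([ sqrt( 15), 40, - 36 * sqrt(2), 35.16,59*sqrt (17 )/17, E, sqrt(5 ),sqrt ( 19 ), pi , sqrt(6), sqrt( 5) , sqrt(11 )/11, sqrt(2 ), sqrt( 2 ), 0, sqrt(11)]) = [ -36*sqrt(2 ),  0, sqrt(11) /11, sqrt(2),sqrt(2), sqrt(5 ),sqrt(5 ),sqrt(6 ), E, pi, sqrt (11 ),sqrt(15), sqrt ( 19), 59*sqrt(17 ) /17, 35.16, 40] 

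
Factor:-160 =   -  2^5* 5^1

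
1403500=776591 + 626909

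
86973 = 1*86973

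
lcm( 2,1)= 2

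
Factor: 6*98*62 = 36456 = 2^3*3^1*7^2*31^1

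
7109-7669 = - 560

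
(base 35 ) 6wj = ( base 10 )8489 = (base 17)1C66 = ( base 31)8PQ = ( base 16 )2129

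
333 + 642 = 975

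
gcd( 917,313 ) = 1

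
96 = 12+84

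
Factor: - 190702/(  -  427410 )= 3^( - 3)*5^ ( - 1)*97^1*983^1*1583^( - 1 ) = 95351/213705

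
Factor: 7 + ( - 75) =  - 2^2  *17^1 =-68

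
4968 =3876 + 1092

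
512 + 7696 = 8208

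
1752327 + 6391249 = 8143576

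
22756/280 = 5689/70 = 81.27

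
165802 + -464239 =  - 298437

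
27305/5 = 5461 = 5461.00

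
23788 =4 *5947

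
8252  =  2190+6062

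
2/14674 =1/7337 = 0.00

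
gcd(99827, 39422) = 1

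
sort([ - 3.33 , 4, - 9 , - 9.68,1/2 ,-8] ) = [ -9.68 , - 9, - 8,  -  3.33,  1/2, 4]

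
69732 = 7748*9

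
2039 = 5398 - 3359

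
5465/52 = 5465/52= 105.10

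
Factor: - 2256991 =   -  11^1*19^1*10799^1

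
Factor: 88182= 2^1*3^3 * 23^1* 71^1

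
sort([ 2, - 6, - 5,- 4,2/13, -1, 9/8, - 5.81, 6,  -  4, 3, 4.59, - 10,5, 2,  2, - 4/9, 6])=[  -  10, - 6,-5.81, - 5, - 4, - 4, - 1,-4/9, 2/13,9/8, 2,  2, 2,  3, 4.59,5, 6,  6]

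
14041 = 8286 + 5755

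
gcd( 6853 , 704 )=11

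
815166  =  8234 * 99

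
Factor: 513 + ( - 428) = 85 = 5^1 * 17^1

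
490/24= 20 + 5/12 = 20.42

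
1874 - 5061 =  - 3187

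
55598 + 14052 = 69650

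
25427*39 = 991653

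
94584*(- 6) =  - 567504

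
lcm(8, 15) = 120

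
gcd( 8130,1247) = 1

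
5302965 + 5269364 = 10572329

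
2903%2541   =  362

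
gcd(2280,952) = 8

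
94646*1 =94646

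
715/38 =715/38  =  18.82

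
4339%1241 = 616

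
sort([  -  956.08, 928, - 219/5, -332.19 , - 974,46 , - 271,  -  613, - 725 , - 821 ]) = [-974, - 956.08, - 821, - 725 , - 613 , -332.19, -271, - 219/5, 46, 928 ] 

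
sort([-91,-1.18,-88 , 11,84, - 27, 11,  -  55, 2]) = [ - 91,-88, - 55,-27,-1.18, 2,11, 11,84]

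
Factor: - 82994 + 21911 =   -  3^2*11^1 * 617^1 = -  61083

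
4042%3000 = 1042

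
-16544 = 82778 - 99322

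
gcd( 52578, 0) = 52578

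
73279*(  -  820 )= - 60088780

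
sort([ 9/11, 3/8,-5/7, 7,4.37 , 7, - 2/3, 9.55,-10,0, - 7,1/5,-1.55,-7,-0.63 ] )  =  [ - 10, - 7 , - 7,  -  1.55, - 5/7,-2/3,  -  0.63, 0, 1/5,3/8,9/11,4.37,7 , 7, 9.55 ] 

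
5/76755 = 1/15351  =  0.00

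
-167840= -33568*5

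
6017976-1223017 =4794959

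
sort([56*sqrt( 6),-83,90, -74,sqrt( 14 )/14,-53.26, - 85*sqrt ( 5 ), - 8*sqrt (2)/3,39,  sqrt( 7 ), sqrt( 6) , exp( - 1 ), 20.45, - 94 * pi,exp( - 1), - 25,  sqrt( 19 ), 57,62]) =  [ -94* pi, - 85*sqrt(5), - 83, - 74, - 53.26,-25, - 8*sqrt(2)/3,sqrt( 14 ) /14,exp(-1),exp( - 1), sqrt( 6), sqrt( 7 ),sqrt(19 ),  20.45, 39,57,  62,90,56*sqrt(6) ]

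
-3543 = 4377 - 7920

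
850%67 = 46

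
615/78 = 7  +  23/26 = 7.88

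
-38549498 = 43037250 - 81586748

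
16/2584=2/323 = 0.01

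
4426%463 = 259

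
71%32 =7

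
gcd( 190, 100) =10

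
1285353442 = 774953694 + 510399748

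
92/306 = 46/153 = 0.30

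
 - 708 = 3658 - 4366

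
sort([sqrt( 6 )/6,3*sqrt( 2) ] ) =[sqrt( 6 )/6, 3*sqrt( 2) ]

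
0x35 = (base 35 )1I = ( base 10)53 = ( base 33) 1k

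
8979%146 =73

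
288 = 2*144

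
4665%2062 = 541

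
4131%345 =336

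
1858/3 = 619 + 1/3 = 619.33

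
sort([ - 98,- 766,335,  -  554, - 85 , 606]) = [ - 766 , - 554, - 98, - 85, 335, 606 ] 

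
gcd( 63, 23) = 1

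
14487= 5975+8512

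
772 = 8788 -8016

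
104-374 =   -  270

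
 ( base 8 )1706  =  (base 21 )240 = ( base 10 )966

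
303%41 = 16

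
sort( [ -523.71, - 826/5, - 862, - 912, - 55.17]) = [ - 912, - 862, - 523.71, - 826/5,-55.17] 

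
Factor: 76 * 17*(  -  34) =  - 43928 = -2^3* 17^2 * 19^1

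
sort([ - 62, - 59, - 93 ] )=[ - 93 , - 62,-59]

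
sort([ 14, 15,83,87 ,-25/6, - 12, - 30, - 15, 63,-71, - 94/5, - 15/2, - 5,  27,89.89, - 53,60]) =[ - 71, - 53,-30 ,-94/5, - 15, - 12, - 15/2, - 5,-25/6,14, 15,27, 60,  63,83,  87 , 89.89] 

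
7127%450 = 377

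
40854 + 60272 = 101126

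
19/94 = 19/94 = 0.20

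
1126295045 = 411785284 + 714509761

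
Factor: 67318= 2^1*97^1*347^1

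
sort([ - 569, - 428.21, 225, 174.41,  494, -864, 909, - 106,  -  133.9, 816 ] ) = [ - 864, - 569, - 428.21, - 133.9, - 106 , 174.41, 225, 494, 816,909] 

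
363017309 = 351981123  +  11036186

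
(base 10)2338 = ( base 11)1836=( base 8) 4442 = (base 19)691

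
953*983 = 936799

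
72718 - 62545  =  10173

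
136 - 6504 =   -  6368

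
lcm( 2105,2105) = 2105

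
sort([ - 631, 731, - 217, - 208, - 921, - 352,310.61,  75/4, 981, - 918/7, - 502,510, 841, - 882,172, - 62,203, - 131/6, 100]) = [- 921, - 882, -631, - 502, -352,-217, - 208, - 918/7, - 62, - 131/6, 75/4, 100, 172,203, 310.61, 510, 731,841,981]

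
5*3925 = 19625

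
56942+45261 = 102203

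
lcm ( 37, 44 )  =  1628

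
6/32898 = 1/5483 = 0.00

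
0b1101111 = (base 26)47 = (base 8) 157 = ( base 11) a1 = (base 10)111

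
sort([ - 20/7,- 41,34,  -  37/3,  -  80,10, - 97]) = [  -  97 , - 80,-41, - 37/3,  -  20/7, 10,34 ]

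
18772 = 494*38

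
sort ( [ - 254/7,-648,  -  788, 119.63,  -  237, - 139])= [ - 788 ,- 648  , - 237 , - 139 , - 254/7 , 119.63 ]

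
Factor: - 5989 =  -53^1*113^1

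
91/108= 91/108 = 0.84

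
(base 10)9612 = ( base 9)14160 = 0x258c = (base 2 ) 10010110001100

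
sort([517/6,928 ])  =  [517/6, 928]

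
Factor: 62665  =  5^1*83^1*151^1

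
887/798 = 1+ 89/798= 1.11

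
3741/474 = 7  +  141/158 = 7.89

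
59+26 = 85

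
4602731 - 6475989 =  - 1873258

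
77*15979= 1230383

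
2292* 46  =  105432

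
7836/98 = 3918/49 = 79.96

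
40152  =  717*56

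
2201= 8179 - 5978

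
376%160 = 56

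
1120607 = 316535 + 804072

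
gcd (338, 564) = 2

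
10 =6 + 4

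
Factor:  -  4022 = -2^1*2011^1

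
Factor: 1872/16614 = 8/71=2^3* 71^( - 1) 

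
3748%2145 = 1603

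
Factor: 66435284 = 2^2*16608821^1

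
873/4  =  218 + 1/4=218.25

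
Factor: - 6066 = - 2^1*3^2*337^1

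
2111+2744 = 4855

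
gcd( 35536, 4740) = 4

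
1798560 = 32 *56205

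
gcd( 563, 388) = 1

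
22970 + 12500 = 35470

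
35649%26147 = 9502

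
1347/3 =449=449.00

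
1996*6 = 11976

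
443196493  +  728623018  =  1171819511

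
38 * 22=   836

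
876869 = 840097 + 36772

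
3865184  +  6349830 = 10215014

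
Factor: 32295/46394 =2^( - 1 )*3^1*5^1*2153^1*23197^(  -  1 )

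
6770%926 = 288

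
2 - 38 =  - 36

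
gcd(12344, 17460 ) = 4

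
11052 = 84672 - 73620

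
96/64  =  3/2 = 1.50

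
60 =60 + 0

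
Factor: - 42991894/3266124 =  - 2^( - 1 )*3^(-1 )*11^1 * 47^( - 1 ) *5791^( - 1 )*1954177^1 = - 21495947/1633062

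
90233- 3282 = 86951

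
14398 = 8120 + 6278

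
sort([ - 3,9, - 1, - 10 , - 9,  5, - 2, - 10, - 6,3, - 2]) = [ - 10,-10, - 9, - 6, - 3, - 2, - 2, - 1, 3,5, 9 ] 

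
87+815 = 902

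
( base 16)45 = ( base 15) 49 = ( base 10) 69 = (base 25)2j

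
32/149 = 32/149 =0.21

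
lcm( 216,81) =648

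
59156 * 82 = 4850792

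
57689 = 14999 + 42690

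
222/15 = 14 + 4/5 = 14.80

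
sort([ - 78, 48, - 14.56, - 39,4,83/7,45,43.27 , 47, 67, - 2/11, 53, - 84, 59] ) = [ - 84, - 78, - 39, - 14.56, - 2/11,4, 83/7 , 43.27 , 45,47,48,53,59, 67]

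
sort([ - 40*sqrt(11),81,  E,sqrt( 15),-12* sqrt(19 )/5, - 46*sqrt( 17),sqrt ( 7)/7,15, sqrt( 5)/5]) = [-46 * sqrt(17 ),  -  40 * sqrt(11),- 12*sqrt(19)/5, sqrt(7)/7,sqrt( 5 ) /5,E,sqrt( 15),15, 81]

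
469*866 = 406154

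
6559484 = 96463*68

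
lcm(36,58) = 1044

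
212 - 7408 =  -  7196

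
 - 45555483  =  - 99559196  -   - 54003713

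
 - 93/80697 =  - 1+26868/26899  =  -  0.00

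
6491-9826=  - 3335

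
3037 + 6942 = 9979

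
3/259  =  3/259 = 0.01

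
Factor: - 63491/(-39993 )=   3^(  -  1 ) * 173^1* 367^1  *13331^( - 1)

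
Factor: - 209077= - 11^1*83^1 * 229^1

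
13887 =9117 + 4770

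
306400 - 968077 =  - 661677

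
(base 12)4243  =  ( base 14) 28dd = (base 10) 7251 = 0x1C53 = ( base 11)54A2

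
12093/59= 204+ 57/59 = 204.97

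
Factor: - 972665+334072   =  -638593 = -43^1*14851^1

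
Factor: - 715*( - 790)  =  2^1*5^2*11^1*13^1*79^1 = 564850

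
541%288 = 253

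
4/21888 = 1/5472 =0.00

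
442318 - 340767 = 101551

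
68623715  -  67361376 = 1262339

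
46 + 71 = 117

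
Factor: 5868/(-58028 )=-3^2*89^(-1) = - 9/89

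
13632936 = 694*19644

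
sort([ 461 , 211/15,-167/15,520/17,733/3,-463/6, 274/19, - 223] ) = [ - 223,  -  463/6, - 167/15,211/15,274/19, 520/17,733/3, 461 ] 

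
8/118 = 4/59 = 0.07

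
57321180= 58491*980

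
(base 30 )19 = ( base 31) 18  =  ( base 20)1j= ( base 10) 39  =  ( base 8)47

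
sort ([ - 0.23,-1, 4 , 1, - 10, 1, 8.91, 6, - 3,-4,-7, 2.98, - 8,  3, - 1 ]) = [ - 10, - 8, - 7, - 4, - 3, - 1, - 1, - 0.23,1,1,2.98, 3, 4 , 6, 8.91]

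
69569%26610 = 16349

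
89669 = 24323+65346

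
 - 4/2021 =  - 1 + 2017/2021 = - 0.00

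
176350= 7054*25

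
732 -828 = - 96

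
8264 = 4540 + 3724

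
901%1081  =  901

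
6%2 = 0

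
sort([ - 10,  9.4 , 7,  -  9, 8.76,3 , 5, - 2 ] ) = [-10 , - 9, - 2, 3,5,7, 8.76 , 9.4] 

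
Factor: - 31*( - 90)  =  2790 = 2^1*3^2*5^1*31^1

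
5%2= 1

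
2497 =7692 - 5195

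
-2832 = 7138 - 9970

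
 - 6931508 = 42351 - 6973859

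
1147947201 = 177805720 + 970141481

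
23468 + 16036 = 39504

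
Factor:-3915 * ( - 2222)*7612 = 66217777560 = 2^3  *3^3*5^1*11^2*29^1*101^1 * 173^1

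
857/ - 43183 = -1 + 42326/43183 =- 0.02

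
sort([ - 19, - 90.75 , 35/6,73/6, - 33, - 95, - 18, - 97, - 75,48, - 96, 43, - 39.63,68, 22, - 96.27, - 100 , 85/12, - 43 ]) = [ - 100, - 97,-96.27, - 96, - 95, - 90.75,-75, - 43, - 39.63, - 33, - 19,-18, 35/6,85/12,73/6,22,43,48,68]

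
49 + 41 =90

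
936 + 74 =1010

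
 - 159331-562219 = - 721550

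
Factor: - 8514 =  - 2^1*3^2*11^1*43^1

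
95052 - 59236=35816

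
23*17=391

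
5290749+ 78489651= 83780400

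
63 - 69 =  - 6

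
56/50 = 1 + 3/25  =  1.12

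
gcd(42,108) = 6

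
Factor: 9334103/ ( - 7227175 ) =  - 5^(-2)*23^(-1)*12569^(-1 )*9334103^1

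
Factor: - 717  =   - 3^1*239^1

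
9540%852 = 168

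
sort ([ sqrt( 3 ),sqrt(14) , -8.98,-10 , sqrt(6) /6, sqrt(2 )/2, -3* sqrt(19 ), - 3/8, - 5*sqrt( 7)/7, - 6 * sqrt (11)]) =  [ - 6 * sqrt( 11) , - 3* sqrt( 19), - 10, - 8.98, - 5*sqrt(7)/7, - 3/8,sqrt( 6) /6 , sqrt( 2)/2,sqrt( 3) , sqrt(14) ]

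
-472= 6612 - 7084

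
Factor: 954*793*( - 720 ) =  - 2^5 * 3^4*5^1 * 13^1*53^1*61^1 = - 544695840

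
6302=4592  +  1710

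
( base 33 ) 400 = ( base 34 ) 3Q4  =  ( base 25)6o6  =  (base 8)10404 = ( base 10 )4356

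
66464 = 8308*8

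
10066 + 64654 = 74720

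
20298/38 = 534+3/19 = 534.16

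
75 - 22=53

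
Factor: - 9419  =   - 9419^1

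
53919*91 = 4906629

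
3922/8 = 1961/4= 490.25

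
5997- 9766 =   -  3769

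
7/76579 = 7/76579 = 0.00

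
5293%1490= 823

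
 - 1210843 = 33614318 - 34825161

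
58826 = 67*878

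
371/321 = 1 + 50/321 = 1.16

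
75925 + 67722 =143647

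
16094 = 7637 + 8457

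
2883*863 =2488029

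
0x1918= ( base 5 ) 201144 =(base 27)8lp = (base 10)6424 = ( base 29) 7IF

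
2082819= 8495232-6412413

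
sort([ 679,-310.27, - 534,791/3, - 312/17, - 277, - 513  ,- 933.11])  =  [ - 933.11 , - 534,  -  513, - 310.27, - 277, -312/17, 791/3, 679]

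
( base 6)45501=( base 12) 3891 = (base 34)5jj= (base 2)1100100101101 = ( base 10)6445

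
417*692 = 288564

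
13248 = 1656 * 8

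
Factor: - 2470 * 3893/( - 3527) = 9615710/3527 = 2^1*5^1*13^1*17^1 * 19^1 * 229^1*3527^( - 1)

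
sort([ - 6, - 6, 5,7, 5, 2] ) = [ - 6,  -  6, 2, 5,  5, 7 ]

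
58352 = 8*7294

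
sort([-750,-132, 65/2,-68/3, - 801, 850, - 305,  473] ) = [- 801, - 750,  -  305, - 132, -68/3, 65/2,473, 850]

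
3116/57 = 54 + 2/3=54.67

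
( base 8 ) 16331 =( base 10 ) 7385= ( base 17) 1897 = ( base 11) 5604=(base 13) 3491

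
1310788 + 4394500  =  5705288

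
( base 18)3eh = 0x4d9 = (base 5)14431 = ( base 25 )1og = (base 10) 1241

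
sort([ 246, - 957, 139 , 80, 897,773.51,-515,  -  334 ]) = [ - 957 , - 515,-334 , 80,139, 246, 773.51,897 ]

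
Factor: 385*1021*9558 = 3757106430 = 2^1*3^4*5^1*7^1*11^1*59^1*1021^1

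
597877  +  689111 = 1286988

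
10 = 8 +2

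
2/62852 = 1/31426 = 0.00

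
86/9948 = 43/4974 = 0.01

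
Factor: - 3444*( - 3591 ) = 2^2 * 3^4*7^2*19^1 * 41^1 = 12367404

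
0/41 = 0 =0.00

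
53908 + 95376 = 149284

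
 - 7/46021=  - 7/46021 = - 0.00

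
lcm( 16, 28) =112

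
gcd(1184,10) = 2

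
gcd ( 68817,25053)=21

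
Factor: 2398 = 2^1*11^1*109^1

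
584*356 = 207904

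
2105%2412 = 2105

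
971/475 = 2 + 21/475=2.04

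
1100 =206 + 894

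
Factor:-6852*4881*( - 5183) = 2^2 * 3^2*71^1*73^1 * 571^1 * 1627^1 = 173343423996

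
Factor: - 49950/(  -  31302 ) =3^1*5^2*47^( - 1 ) = 75/47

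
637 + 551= 1188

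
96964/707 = 137 + 15/101 =137.15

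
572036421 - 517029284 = 55007137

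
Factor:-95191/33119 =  - 33119^ ( - 1 )*95191^1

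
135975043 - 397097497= - 261122454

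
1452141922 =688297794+763844128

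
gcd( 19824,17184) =48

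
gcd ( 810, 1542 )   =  6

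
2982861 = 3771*791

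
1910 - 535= 1375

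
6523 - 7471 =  - 948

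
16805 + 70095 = 86900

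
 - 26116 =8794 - 34910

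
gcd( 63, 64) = 1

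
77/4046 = 11/578=0.02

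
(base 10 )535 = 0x217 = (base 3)201211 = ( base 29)ID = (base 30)hp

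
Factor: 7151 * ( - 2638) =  - 18864338= -2^1*1319^1*7151^1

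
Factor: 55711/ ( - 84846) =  - 2^( - 1)* 3^( - 1)*79^(- 1)*179^(- 1)* 55711^1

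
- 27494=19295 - 46789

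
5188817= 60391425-55202608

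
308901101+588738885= 897639986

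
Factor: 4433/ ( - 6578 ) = - 2^( - 1)* 23^( - 1 )*31^1 = - 31/46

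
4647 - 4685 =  - 38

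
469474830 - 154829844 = 314644986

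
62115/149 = 62115/149=416.88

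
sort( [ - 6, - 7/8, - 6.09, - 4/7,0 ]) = [-6.09, - 6, - 7/8, - 4/7, 0]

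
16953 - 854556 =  - 837603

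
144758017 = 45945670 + 98812347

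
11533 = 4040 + 7493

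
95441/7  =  95441/7= 13634.43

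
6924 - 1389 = 5535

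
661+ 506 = 1167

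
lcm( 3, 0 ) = 0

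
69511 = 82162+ - 12651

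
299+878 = 1177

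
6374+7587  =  13961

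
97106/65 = 1493 + 61/65  =  1493.94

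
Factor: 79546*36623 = 2913213158 =2^1*31^1*53^1*691^1*1283^1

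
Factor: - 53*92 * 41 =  - 199916= - 2^2*23^1*41^1*53^1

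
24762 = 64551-39789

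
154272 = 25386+128886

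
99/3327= 33/1109 = 0.03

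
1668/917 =1668/917=1.82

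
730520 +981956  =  1712476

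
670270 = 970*691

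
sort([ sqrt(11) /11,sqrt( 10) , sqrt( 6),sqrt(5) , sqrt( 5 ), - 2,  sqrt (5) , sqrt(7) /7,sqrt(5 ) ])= [ - 2 , sqrt(11)/11, sqrt( 7 )/7 , sqrt(5 ),sqrt( 5),sqrt(5), sqrt( 5 ),sqrt( 6 ) , sqrt(10 )]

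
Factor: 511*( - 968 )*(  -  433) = 2^3*7^1*11^2*73^1*433^1=   214182584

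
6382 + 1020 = 7402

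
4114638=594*6927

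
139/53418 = 139/53418 = 0.00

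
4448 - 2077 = 2371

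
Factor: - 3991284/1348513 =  - 2^2*3^2 * 11^1*23^( - 1 )*10079^1* 58631^( - 1) 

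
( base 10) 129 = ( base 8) 201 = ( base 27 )4L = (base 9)153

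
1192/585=2  +  22/585 =2.04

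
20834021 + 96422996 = 117257017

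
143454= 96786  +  46668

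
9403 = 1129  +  8274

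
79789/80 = 79789/80 = 997.36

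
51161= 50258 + 903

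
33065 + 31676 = 64741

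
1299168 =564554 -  - 734614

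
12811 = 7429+5382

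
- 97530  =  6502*( - 15 )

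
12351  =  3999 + 8352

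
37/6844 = 37/6844 = 0.01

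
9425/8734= 9425/8734 =1.08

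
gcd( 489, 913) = 1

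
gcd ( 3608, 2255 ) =451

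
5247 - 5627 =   -  380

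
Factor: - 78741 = -3^2*13^1*673^1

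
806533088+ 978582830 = 1785115918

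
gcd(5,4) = 1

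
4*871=3484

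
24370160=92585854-68215694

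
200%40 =0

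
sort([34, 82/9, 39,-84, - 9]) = [ -84, - 9, 82/9 , 34, 39]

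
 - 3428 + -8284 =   -  11712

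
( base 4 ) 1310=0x74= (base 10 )116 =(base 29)40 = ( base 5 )431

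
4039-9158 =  - 5119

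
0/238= 0= 0.00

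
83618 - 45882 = 37736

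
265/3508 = 265/3508 = 0.08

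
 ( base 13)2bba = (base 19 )HE3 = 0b1100100000110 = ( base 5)201111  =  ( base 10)6406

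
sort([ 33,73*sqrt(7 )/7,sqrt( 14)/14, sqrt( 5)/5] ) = [ sqrt( 14)/14 , sqrt( 5)/5,73*sqrt(7 )/7, 33] 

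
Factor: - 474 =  - 2^1 * 3^1 * 79^1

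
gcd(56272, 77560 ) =8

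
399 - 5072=-4673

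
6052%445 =267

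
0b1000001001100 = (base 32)42C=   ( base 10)4172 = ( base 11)3153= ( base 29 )4rp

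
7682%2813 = 2056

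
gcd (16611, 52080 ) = 21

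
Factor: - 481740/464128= -465/448 = -2^( - 6) *3^1*5^1*7^(-1)*31^1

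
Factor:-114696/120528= - 59/62=- 2^( - 1)*31^(-1 )*59^1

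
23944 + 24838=48782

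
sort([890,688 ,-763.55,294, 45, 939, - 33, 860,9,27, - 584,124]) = [ - 763.55, - 584,-33,  9,27,  45,124,294,688, 860,890, 939 ]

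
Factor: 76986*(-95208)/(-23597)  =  1047097584/3371 = 2^4*3^3*13^1*47^1*3371^ ( - 1 )* 3967^1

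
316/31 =316/31  =  10.19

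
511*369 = 188559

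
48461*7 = 339227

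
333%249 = 84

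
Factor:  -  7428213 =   -  3^3*13^1 * 21163^1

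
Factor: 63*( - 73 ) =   -  3^2*7^1* 73^1= - 4599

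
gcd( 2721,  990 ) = 3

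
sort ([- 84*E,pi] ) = [ - 84*E,  pi]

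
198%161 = 37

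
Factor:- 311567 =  - 311567^1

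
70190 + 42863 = 113053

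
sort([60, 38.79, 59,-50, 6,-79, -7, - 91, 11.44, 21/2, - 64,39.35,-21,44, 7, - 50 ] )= [-91,-79,-64,  -  50,-50, - 21, - 7, 6, 7,21/2, 11.44, 38.79, 39.35,44, 59, 60 ]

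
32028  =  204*157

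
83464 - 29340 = 54124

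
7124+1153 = 8277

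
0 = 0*2178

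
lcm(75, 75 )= 75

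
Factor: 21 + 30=51 = 3^1*17^1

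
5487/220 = 24 + 207/220 = 24.94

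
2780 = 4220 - 1440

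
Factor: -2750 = -2^1 *5^3 * 11^1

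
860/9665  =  172/1933 = 0.09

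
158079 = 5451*29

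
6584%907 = 235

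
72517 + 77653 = 150170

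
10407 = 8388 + 2019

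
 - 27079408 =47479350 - 74558758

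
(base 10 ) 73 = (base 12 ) 61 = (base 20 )3D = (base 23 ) 34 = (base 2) 1001001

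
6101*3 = 18303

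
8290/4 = 4145/2=2072.50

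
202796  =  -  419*( - 484 ) 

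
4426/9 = 491 + 7/9  =  491.78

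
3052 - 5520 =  - 2468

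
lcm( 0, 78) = 0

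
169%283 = 169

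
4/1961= 4/1961  =  0.00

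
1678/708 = 2 +131/354 =2.37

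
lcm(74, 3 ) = 222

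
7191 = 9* 799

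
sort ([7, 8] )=[7, 8]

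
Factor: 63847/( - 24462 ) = - 2^( - 1 )*3^( - 4) * 7^2*151^( - 1 )*1303^1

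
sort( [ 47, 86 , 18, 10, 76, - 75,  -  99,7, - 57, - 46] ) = [- 99, - 75,-57,  -  46, 7, 10,18, 47,76  ,  86]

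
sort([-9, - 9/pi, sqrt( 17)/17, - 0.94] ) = [  -  9,-9/pi, - 0.94,sqrt(17 ) /17 ] 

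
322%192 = 130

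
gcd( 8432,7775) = 1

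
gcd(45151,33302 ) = 1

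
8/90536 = 1/11317= 0.00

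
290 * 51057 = 14806530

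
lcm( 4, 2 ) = 4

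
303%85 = 48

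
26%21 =5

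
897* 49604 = 44494788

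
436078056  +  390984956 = 827063012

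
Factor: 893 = 19^1 * 47^1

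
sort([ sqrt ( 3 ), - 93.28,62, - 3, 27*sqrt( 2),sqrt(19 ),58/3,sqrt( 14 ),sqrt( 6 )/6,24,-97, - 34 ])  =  [- 97 , - 93.28 , - 34,-3, sqrt ( 6 )/6, sqrt(3), sqrt (14 ),sqrt (19),58/3, 24, 27*sqrt (2),62]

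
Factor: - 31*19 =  - 19^1*31^1= - 589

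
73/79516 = 73/79516 = 0.00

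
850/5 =170=170.00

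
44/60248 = 11/15062 = 0.00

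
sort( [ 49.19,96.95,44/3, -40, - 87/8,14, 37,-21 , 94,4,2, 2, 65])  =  [-40, - 21,-87/8, 2,2,4, 14, 44/3, 37, 49.19,65, 94, 96.95 ]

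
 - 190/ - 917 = 190/917  =  0.21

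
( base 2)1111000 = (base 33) 3l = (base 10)120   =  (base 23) 55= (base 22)5a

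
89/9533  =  89/9533 = 0.01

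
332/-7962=  -  166/3981 = -0.04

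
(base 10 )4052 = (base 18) C92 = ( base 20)a2c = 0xFD4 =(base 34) 3h6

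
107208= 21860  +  85348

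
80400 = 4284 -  - 76116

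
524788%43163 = 6832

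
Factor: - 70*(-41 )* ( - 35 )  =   - 100450 = -2^1*5^2*7^2 * 41^1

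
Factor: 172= 2^2 * 43^1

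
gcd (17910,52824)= 6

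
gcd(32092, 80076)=4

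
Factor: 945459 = 3^3*19^2*97^1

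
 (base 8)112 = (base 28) 2i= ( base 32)2a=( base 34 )26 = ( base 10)74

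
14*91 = 1274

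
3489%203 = 38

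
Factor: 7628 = 2^2*1907^1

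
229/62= 3 + 43/62=3.69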